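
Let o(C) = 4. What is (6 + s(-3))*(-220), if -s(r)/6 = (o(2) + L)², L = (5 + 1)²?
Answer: 2110680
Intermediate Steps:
L = 36 (L = 6² = 36)
s(r) = -9600 (s(r) = -6*(4 + 36)² = -6*40² = -6*1600 = -9600)
(6 + s(-3))*(-220) = (6 - 9600)*(-220) = -9594*(-220) = 2110680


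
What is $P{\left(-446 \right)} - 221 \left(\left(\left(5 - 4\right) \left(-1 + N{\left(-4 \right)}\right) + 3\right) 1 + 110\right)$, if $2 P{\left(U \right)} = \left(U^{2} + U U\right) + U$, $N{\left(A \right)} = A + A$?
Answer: $175709$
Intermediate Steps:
$N{\left(A \right)} = 2 A$
$P{\left(U \right)} = U^{2} + \frac{U}{2}$ ($P{\left(U \right)} = \frac{\left(U^{2} + U U\right) + U}{2} = \frac{\left(U^{2} + U^{2}\right) + U}{2} = \frac{2 U^{2} + U}{2} = \frac{U + 2 U^{2}}{2} = U^{2} + \frac{U}{2}$)
$P{\left(-446 \right)} - 221 \left(\left(\left(5 - 4\right) \left(-1 + N{\left(-4 \right)}\right) + 3\right) 1 + 110\right) = - 446 \left(\frac{1}{2} - 446\right) - 221 \left(\left(\left(5 - 4\right) \left(-1 + 2 \left(-4\right)\right) + 3\right) 1 + 110\right) = \left(-446\right) \left(- \frac{891}{2}\right) - 221 \left(\left(1 \left(-1 - 8\right) + 3\right) 1 + 110\right) = 198693 - 221 \left(\left(1 \left(-9\right) + 3\right) 1 + 110\right) = 198693 - 221 \left(\left(-9 + 3\right) 1 + 110\right) = 198693 - 221 \left(\left(-6\right) 1 + 110\right) = 198693 - 221 \left(-6 + 110\right) = 198693 - 22984 = 175709$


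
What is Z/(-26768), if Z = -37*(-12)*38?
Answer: -2109/3346 ≈ -0.63030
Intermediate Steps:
Z = 16872 (Z = 444*38 = 16872)
Z/(-26768) = 16872/(-26768) = 16872*(-1/26768) = -2109/3346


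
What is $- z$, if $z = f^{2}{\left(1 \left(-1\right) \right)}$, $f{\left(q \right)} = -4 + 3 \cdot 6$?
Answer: $-196$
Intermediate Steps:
$f{\left(q \right)} = 14$ ($f{\left(q \right)} = -4 + 18 = 14$)
$z = 196$ ($z = 14^{2} = 196$)
$- z = \left(-1\right) 196 = -196$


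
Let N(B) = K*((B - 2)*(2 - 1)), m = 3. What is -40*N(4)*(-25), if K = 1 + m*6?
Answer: 38000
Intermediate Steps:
K = 19 (K = 1 + 3*6 = 1 + 18 = 19)
N(B) = -38 + 19*B (N(B) = 19*((B - 2)*(2 - 1)) = 19*((-2 + B)*1) = 19*(-2 + B) = -38 + 19*B)
-40*N(4)*(-25) = -40*(-38 + 19*4)*(-25) = -40*(-38 + 76)*(-25) = -40*38*(-25) = -1520*(-25) = 38000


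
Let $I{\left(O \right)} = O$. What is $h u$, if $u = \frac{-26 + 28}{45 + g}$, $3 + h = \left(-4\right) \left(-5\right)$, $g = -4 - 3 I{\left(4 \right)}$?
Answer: $\frac{34}{29} \approx 1.1724$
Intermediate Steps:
$g = -16$ ($g = -4 - 12 = -16$)
$h = 17$ ($h = -3 - -20 = -3 + 20 = 17$)
$u = \frac{2}{29}$ ($u = \frac{-26 + 28}{45 - 16} = \frac{2}{29} \approx 0.068966$)
$h u = 17 \cdot \frac{2}{29} = \frac{34}{29}$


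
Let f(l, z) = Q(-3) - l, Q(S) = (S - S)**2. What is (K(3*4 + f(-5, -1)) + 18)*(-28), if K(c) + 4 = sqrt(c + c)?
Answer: -392 - 28*sqrt(34) ≈ -555.27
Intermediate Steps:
Q(S) = 0 (Q(S) = 0**2 = 0)
f(l, z) = -l (f(l, z) = 0 - l = -l)
K(c) = -4 + sqrt(2)*sqrt(c) (K(c) = -4 + sqrt(c + c) = -4 + sqrt(2*c) = -4 + sqrt(2)*sqrt(c))
(K(3*4 + f(-5, -1)) + 18)*(-28) = ((-4 + sqrt(2)*sqrt(3*4 - 1*(-5))) + 18)*(-28) = ((-4 + sqrt(2)*sqrt(12 + 5)) + 18)*(-28) = ((-4 + sqrt(2)*sqrt(17)) + 18)*(-28) = ((-4 + sqrt(34)) + 18)*(-28) = (14 + sqrt(34))*(-28) = -392 - 28*sqrt(34)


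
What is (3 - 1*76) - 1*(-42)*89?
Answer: 3665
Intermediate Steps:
(3 - 1*76) - 1*(-42)*89 = (3 - 76) + 42*89 = -73 + 3738 = 3665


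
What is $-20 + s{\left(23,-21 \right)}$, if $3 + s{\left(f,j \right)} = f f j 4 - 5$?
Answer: $-44464$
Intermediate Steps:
$s{\left(f,j \right)} = -8 + 4 j f^{2}$ ($s{\left(f,j \right)} = -3 + \left(f f j 4 - 5\right) = -3 + \left(f^{2} \cdot 4 j - 5\right) = -3 + \left(4 j f^{2} - 5\right) = -3 + \left(-5 + 4 j f^{2}\right) = -8 + 4 j f^{2}$)
$-20 + s{\left(23,-21 \right)} = -20 + \left(-8 + 4 \left(-21\right) 23^{2}\right) = -20 + \left(-8 + 4 \left(-21\right) 529\right) = -20 - 44444 = -44464$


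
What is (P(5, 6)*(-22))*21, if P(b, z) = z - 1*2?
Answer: -1848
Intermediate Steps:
P(b, z) = -2 + z (P(b, z) = z - 2 = -2 + z)
(P(5, 6)*(-22))*21 = ((-2 + 6)*(-22))*21 = (4*(-22))*21 = -88*21 = -1848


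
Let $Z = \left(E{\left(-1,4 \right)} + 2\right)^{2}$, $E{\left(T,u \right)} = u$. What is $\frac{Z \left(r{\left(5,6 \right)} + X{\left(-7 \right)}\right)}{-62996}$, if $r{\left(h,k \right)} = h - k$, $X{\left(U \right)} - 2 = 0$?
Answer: $- \frac{9}{15749} \approx -0.00057147$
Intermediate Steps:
$X{\left(U \right)} = 2$ ($X{\left(U \right)} = 2 + 0 = 2$)
$Z = 36$ ($Z = \left(4 + 2\right)^{2} = 6^{2} = 36$)
$\frac{Z \left(r{\left(5,6 \right)} + X{\left(-7 \right)}\right)}{-62996} = \frac{36 \left(\left(5 - 6\right) + 2\right)}{-62996} = 36 \left(\left(5 - 6\right) + 2\right) \left(- \frac{1}{62996}\right) = 36 \left(-1 + 2\right) \left(- \frac{1}{62996}\right) = 36 \cdot 1 \left(- \frac{1}{62996}\right) = 36 \left(- \frac{1}{62996}\right) = - \frac{9}{15749}$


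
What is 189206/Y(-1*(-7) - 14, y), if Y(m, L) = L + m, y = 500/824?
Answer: -38976436/1317 ≈ -29595.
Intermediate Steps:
y = 125/206 (y = 500*(1/824) = 125/206 ≈ 0.60680)
189206/Y(-1*(-7) - 14, y) = 189206/(125/206 + (-1*(-7) - 14)) = 189206/(125/206 + (7 - 14)) = 189206/(125/206 - 7) = 189206/(-1317/206) = 189206*(-206/1317) = -38976436/1317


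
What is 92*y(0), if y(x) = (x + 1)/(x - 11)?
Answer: -92/11 ≈ -8.3636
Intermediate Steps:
y(x) = (1 + x)/(-11 + x)
92*y(0) = 92*((1 + 0)/(-11 + 0)) = 92*(1/(-11)) = 92*(-1/11*1) = 92*(-1/11) = -92/11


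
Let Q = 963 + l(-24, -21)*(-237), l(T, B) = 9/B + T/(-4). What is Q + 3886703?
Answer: 27204419/7 ≈ 3.8863e+6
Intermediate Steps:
l(T, B) = 9/B - T/4 (l(T, B) = 9/B + T*(-¼) = 9/B - T/4)
Q = -2502/7 (Q = 963 + (9/(-21) - ¼*(-24))*(-237) = 963 + (9*(-1/21) + 6)*(-237) = 963 + (-3/7 + 6)*(-237) = 963 + (39/7)*(-237) = 963 - 9243/7 = -2502/7 ≈ -357.43)
Q + 3886703 = -2502/7 + 3886703 = 27204419/7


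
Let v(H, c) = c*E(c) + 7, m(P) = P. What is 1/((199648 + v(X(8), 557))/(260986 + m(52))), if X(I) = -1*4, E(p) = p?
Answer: 130519/254952 ≈ 0.51194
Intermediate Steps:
X(I) = -4
v(H, c) = 7 + c**2 (v(H, c) = c*c + 7 = c**2 + 7 = 7 + c**2)
1/((199648 + v(X(8), 557))/(260986 + m(52))) = 1/((199648 + (7 + 557**2))/(260986 + 52)) = 1/((199648 + (7 + 310249))/261038) = 1/((199648 + 310256)*(1/261038)) = 1/(509904*(1/261038)) = 1/(254952/130519) = 130519/254952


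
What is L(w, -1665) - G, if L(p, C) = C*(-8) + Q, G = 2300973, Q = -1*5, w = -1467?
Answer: -2287658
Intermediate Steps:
Q = -5
L(p, C) = -5 - 8*C (L(p, C) = C*(-8) - 5 = -8*C - 5 = -5 - 8*C)
L(w, -1665) - G = (-5 - 8*(-1665)) - 1*2300973 = (-5 + 13320) - 2300973 = 13315 - 2300973 = -2287658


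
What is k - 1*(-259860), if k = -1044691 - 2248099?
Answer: -3032930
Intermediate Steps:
k = -3292790
k - 1*(-259860) = -3292790 - 1*(-259860) = -3292790 + 259860 = -3032930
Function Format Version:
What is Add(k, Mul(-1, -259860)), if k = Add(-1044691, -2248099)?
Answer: -3032930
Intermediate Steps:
k = -3292790
Add(k, Mul(-1, -259860)) = Add(-3292790, Mul(-1, -259860)) = Add(-3292790, 259860) = -3032930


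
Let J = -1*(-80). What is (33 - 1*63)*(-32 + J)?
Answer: -1440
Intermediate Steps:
J = 80
(33 - 1*63)*(-32 + J) = (33 - 1*63)*(-32 + 80) = (33 - 63)*48 = -30*48 = -1440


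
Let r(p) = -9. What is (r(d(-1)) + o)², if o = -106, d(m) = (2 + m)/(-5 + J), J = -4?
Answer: 13225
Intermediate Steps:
d(m) = -2/9 - m/9 (d(m) = (2 + m)/(-5 - 4) = (2 + m)/(-9) = (2 + m)*(-⅑) = -2/9 - m/9)
(r(d(-1)) + o)² = (-9 - 106)² = (-115)² = 13225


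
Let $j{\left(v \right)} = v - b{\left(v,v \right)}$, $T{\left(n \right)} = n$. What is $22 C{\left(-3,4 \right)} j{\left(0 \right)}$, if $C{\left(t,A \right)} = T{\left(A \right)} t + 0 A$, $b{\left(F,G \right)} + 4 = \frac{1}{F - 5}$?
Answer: $- \frac{5544}{5} \approx -1108.8$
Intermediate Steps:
$b{\left(F,G \right)} = -4 + \frac{1}{-5 + F}$ ($b{\left(F,G \right)} = -4 + \frac{1}{F - 5} = -4 + \frac{1}{-5 + F}$)
$C{\left(t,A \right)} = A t$ ($C{\left(t,A \right)} = A t + 0 A = A t + 0 = A t$)
$j{\left(v \right)} = v - \frac{21 - 4 v}{-5 + v}$
$22 C{\left(-3,4 \right)} j{\left(0 \right)} = 22 \cdot 4 \left(-3\right) \frac{-21 + 0^{2} - 0}{-5 + 0} = 22 \left(-12\right) \frac{-21 + 0 + 0}{-5} = - 264 \left(\left(- \frac{1}{5}\right) \left(-21\right)\right) = \left(-264\right) \frac{21}{5} = - \frac{5544}{5}$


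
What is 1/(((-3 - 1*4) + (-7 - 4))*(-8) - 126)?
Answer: 1/18 ≈ 0.055556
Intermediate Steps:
1/(((-3 - 1*4) + (-7 - 4))*(-8) - 126) = 1/(((-3 - 4) - 11)*(-8) - 126) = 1/((-7 - 11)*(-8) - 126) = 1/(-18*(-8) - 126) = 1/(144 - 126) = 1/18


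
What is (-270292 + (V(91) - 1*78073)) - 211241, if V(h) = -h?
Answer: -559697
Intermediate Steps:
(-270292 + (V(91) - 1*78073)) - 211241 = (-270292 + (-1*91 - 1*78073)) - 211241 = (-270292 + (-91 - 78073)) - 211241 = (-270292 - 78164) - 211241 = -348456 - 211241 = -559697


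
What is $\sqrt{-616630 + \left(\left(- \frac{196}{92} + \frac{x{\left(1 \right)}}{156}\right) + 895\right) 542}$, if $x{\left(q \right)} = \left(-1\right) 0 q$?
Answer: $\frac{i \sqrt{70195494}}{23} \approx 364.27 i$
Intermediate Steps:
$x{\left(q \right)} = 0$ ($x{\left(q \right)} = 0 q = 0$)
$\sqrt{-616630 + \left(\left(- \frac{196}{92} + \frac{x{\left(1 \right)}}{156}\right) + 895\right) 542} = \sqrt{-616630 + \left(\left(- \frac{196}{92} + \frac{0}{156}\right) + 895\right) 542} = \sqrt{-616630 + \left(\left(\left(-196\right) \frac{1}{92} + 0 \cdot \frac{1}{156}\right) + 895\right) 542} = \sqrt{-616630 + \left(\left(- \frac{49}{23} + 0\right) + 895\right) 542} = \sqrt{-616630 + \left(- \frac{49}{23} + 895\right) 542} = \sqrt{-616630 + \frac{20536}{23} \cdot 542} = \sqrt{-616630 + \frac{11130512}{23}} = \sqrt{- \frac{3051978}{23}} = \frac{i \sqrt{70195494}}{23}$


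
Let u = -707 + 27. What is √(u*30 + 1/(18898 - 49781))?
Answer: I*√19456697686483/30883 ≈ 142.83*I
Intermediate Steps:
u = -680
√(u*30 + 1/(18898 - 49781)) = √(-680*30 + 1/(18898 - 49781)) = √(-20400 + 1/(-30883)) = √(-20400 - 1/30883) = √(-630013201/30883) = I*√19456697686483/30883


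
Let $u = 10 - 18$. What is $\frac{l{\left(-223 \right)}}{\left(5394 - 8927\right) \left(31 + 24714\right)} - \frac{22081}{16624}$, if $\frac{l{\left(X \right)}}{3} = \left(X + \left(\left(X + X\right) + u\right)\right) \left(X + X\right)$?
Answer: $- \frac{1945469672309}{1453337989040} \approx -1.3386$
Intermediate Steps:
$u = -8$ ($u = 10 - 18 = -8$)
$l{\left(X \right)} = 6 X \left(-8 + 3 X\right)$ ($l{\left(X \right)} = 3 \left(X + \left(\left(X + X\right) - 8\right)\right) \left(X + X\right) = 3 \left(X + \left(2 X - 8\right)\right) 2 X = 3 \left(X + \left(-8 + 2 X\right)\right) 2 X = 3 \left(-8 + 3 X\right) 2 X = 3 \cdot 2 X \left(-8 + 3 X\right) = 6 X \left(-8 + 3 X\right)$)
$\frac{l{\left(-223 \right)}}{\left(5394 - 8927\right) \left(31 + 24714\right)} - \frac{22081}{16624} = \frac{6 \left(-223\right) \left(-8 + 3 \left(-223\right)\right)}{\left(5394 - 8927\right) \left(31 + 24714\right)} - \frac{22081}{16624} = \frac{6 \left(-223\right) \left(-8 - 669\right)}{\left(-3533\right) 24745} - \frac{22081}{16624} = \frac{6 \left(-223\right) \left(-677\right)}{-87424085} - \frac{22081}{16624} = 905826 \left(- \frac{1}{87424085}\right) - \frac{22081}{16624} = - \frac{905826}{87424085} - \frac{22081}{16624} = - \frac{1945469672309}{1453337989040}$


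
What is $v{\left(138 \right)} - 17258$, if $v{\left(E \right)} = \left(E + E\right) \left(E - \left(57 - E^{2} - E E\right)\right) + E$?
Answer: $10517524$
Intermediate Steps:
$v{\left(E \right)} = E + 2 E \left(-57 + E + 2 E^{2}\right)$ ($v{\left(E \right)} = 2 E \left(E + \left(\left(E^{2} + E^{2}\right) - 57\right)\right) + E = 2 E \left(E + \left(2 E^{2} - 57\right)\right) + E = 2 E \left(E + \left(-57 + 2 E^{2}\right)\right) + E = 2 E \left(-57 + E + 2 E^{2}\right) + E = E + 2 E \left(-57 + E + 2 E^{2}\right)$)
$v{\left(138 \right)} - 17258 = 138 \left(-113 + 2 \cdot 138 + 4 \cdot 138^{2}\right) - 17258 = 138 \left(-113 + 276 + 4 \cdot 19044\right) - 17258 = 138 \left(-113 + 276 + 76176\right) - 17258 = 138 \cdot 76339 - 17258 = 10534782 - 17258 = 10517524$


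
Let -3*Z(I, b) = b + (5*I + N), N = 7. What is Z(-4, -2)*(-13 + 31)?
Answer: 90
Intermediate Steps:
Z(I, b) = -7/3 - 5*I/3 - b/3 (Z(I, b) = -(b + (5*I + 7))/3 = -(b + (7 + 5*I))/3 = -(7 + b + 5*I)/3 = -7/3 - 5*I/3 - b/3)
Z(-4, -2)*(-13 + 31) = (-7/3 - 5/3*(-4) - ⅓*(-2))*(-13 + 31) = (-7/3 + 20/3 + ⅔)*18 = 5*18 = 90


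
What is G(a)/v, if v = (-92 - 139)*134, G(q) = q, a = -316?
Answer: 158/15477 ≈ 0.010209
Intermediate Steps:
v = -30954 (v = -231*134 = -30954)
G(a)/v = -316/(-30954) = -316*(-1/30954) = 158/15477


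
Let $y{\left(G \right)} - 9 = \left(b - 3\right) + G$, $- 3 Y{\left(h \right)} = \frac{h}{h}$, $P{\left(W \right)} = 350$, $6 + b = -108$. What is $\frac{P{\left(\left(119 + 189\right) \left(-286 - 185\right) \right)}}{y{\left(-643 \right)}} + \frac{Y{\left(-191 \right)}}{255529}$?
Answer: $- \frac{268306201}{575706837} \approx -0.46605$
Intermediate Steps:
$b = -114$ ($b = -6 - 108 = -114$)
$Y{\left(h \right)} = - \frac{1}{3}$ ($Y{\left(h \right)} = - \frac{h \frac{1}{h}}{3} = \left(- \frac{1}{3}\right) 1 = - \frac{1}{3}$)
$y{\left(G \right)} = -108 + G$ ($y{\left(G \right)} = 9 + \left(\left(-114 - 3\right) + G\right) = 9 + \left(-117 + G\right) = -108 + G$)
$\frac{P{\left(\left(119 + 189\right) \left(-286 - 185\right) \right)}}{y{\left(-643 \right)}} + \frac{Y{\left(-191 \right)}}{255529} = \frac{350}{-108 - 643} - \frac{1}{3 \cdot 255529} = \frac{350}{-751} - \frac{1}{766587} = 350 \left(- \frac{1}{751}\right) - \frac{1}{766587} = - \frac{350}{751} - \frac{1}{766587} = - \frac{268306201}{575706837}$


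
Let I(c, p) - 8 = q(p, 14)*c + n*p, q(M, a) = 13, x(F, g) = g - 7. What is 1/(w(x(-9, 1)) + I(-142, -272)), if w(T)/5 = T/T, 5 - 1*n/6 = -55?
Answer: -1/99753 ≈ -1.0025e-5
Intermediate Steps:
n = 360 (n = 30 - 6*(-55) = 30 + 330 = 360)
x(F, g) = -7 + g
I(c, p) = 8 + 13*c + 360*p (I(c, p) = 8 + (13*c + 360*p) = 8 + 13*c + 360*p)
w(T) = 5 (w(T) = 5*(T/T) = 5*1 = 5)
1/(w(x(-9, 1)) + I(-142, -272)) = 1/(5 + (8 + 13*(-142) + 360*(-272))) = 1/(5 + (8 - 1846 - 97920)) = 1/(5 - 99758) = 1/(-99753) = -1/99753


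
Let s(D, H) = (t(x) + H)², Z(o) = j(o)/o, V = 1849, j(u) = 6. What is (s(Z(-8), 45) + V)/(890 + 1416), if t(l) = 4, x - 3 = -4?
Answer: 2125/1153 ≈ 1.8430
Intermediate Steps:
x = -1 (x = 3 - 4 = -1)
Z(o) = 6/o
s(D, H) = (4 + H)²
(s(Z(-8), 45) + V)/(890 + 1416) = ((4 + 45)² + 1849)/(890 + 1416) = (49² + 1849)/2306 = (2401 + 1849)*(1/2306) = 4250*(1/2306) = 2125/1153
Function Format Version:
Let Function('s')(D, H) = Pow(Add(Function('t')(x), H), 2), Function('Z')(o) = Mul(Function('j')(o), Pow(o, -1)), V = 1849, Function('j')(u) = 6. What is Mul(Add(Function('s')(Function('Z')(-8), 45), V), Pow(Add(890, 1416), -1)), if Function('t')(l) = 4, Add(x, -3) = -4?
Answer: Rational(2125, 1153) ≈ 1.8430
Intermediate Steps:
x = -1 (x = Add(3, -4) = -1)
Function('Z')(o) = Mul(6, Pow(o, -1))
Function('s')(D, H) = Pow(Add(4, H), 2)
Mul(Add(Function('s')(Function('Z')(-8), 45), V), Pow(Add(890, 1416), -1)) = Mul(Add(Pow(Add(4, 45), 2), 1849), Pow(Add(890, 1416), -1)) = Mul(Add(Pow(49, 2), 1849), Pow(2306, -1)) = Mul(Add(2401, 1849), Rational(1, 2306)) = Mul(4250, Rational(1, 2306)) = Rational(2125, 1153)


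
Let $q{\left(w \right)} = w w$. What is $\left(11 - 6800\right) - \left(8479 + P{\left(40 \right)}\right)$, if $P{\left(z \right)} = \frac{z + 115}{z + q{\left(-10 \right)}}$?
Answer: $- \frac{427535}{28} \approx -15269.0$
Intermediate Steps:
$q{\left(w \right)} = w^{2}$
$P{\left(z \right)} = \frac{115 + z}{100 + z}$ ($P{\left(z \right)} = \frac{z + 115}{z + \left(-10\right)^{2}} = \frac{115 + z}{z + 100} = \frac{115 + z}{100 + z}$)
$\left(11 - 6800\right) - \left(8479 + P{\left(40 \right)}\right) = \left(11 - 6800\right) - \left(8479 + \frac{115 + 40}{100 + 40}\right) = \left(11 - 6800\right) - \left(8479 + \frac{1}{140} \cdot 155\right) = -6789 - \left(8479 + \frac{1}{140} \cdot 155\right) = -6789 - \frac{237443}{28} = - \frac{427535}{28}$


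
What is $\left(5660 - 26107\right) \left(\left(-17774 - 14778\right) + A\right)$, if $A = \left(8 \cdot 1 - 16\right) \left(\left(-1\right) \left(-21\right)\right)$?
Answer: $669025840$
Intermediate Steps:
$A = -168$ ($A = \left(8 - 16\right) 21 = \left(-8\right) 21 = -168$)
$\left(5660 - 26107\right) \left(\left(-17774 - 14778\right) + A\right) = \left(5660 - 26107\right) \left(\left(-17774 - 14778\right) - 168\right) = - 20447 \left(-32552 - 168\right) = \left(-20447\right) \left(-32720\right) = 669025840$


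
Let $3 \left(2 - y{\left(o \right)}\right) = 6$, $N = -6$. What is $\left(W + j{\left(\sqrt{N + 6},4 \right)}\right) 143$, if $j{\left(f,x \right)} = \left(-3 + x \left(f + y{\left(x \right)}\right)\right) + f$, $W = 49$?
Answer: $6578$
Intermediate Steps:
$y{\left(o \right)} = 0$ ($y{\left(o \right)} = 2 - 2 = 0$)
$j{\left(f,x \right)} = -3 + f + f x$ ($j{\left(f,x \right)} = \left(-3 + x \left(f + 0\right)\right) + f = \left(-3 + x f\right) + f = \left(-3 + f x\right) + f = -3 + f + f x$)
$\left(W + j{\left(\sqrt{N + 6},4 \right)}\right) 143 = \left(49 + \left(-3 + \sqrt{-6 + 6} + \sqrt{-6 + 6} \cdot 4\right)\right) 143 = \left(49 + \left(-3 + \sqrt{0} + \sqrt{0} \cdot 4\right)\right) 143 = \left(49 + \left(-3 + 0 + 0 \cdot 4\right)\right) 143 = \left(49 + \left(-3 + 0 + 0\right)\right) 143 = \left(49 - 3\right) 143 = 46 \cdot 143 = 6578$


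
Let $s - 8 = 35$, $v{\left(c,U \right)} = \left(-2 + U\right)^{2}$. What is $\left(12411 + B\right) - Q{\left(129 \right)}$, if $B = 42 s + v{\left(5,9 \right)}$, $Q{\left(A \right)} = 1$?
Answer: $14265$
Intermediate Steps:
$s = 43$ ($s = 8 + 35 = 43$)
$B = 1855$ ($B = 42 \cdot 43 + \left(-2 + 9\right)^{2} = 1806 + 7^{2} = 1806 + 49 = 1855$)
$\left(12411 + B\right) - Q{\left(129 \right)} = \left(12411 + 1855\right) - 1 = 14266 - 1 = 14265$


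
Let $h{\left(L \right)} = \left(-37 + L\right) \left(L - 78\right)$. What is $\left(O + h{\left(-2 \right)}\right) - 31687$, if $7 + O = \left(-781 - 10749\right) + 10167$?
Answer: $-29937$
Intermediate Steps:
$h{\left(L \right)} = \left(-78 + L\right) \left(-37 + L\right)$ ($h{\left(L \right)} = \left(-37 + L\right) \left(-78 + L\right) = \left(-78 + L\right) \left(-37 + L\right)$)
$O = -1370$ ($O = -7 + \left(\left(-781 - 10749\right) + 10167\right) = -7 + \left(-11530 + 10167\right) = -7 - 1363 = -1370$)
$\left(O + h{\left(-2 \right)}\right) - 31687 = \left(-1370 + \left(2886 + \left(-2\right)^{2} - -230\right)\right) - 31687 = \left(-1370 + \left(2886 + 4 + 230\right)\right) - 31687 = \left(-1370 + 3120\right) - 31687 = 1750 - 31687 = -29937$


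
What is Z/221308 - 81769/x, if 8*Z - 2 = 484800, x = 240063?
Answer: -14193024145/212511449616 ≈ -0.066787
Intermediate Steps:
Z = 242401/4 (Z = 1/4 + (1/8)*484800 = 1/4 + 60600 = 242401/4 ≈ 60600.)
Z/221308 - 81769/x = (242401/4)/221308 - 81769/240063 = (242401/4)*(1/221308) - 81769*1/240063 = 242401/885232 - 81769/240063 = -14193024145/212511449616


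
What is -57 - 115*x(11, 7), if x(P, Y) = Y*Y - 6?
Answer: -5002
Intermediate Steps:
x(P, Y) = -6 + Y² (x(P, Y) = Y² - 6 = -6 + Y²)
-57 - 115*x(11, 7) = -57 - 115*(-6 + 7²) = -57 - 115*(-6 + 49) = -57 - 115*43 = -57 - 4945 = -5002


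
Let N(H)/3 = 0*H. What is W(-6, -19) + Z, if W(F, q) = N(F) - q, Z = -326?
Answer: -307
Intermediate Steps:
N(H) = 0 (N(H) = 3*(0*H) = 3*0 = 0)
W(F, q) = -q (W(F, q) = 0 - q = -q)
W(-6, -19) + Z = -1*(-19) - 326 = 19 - 326 = -307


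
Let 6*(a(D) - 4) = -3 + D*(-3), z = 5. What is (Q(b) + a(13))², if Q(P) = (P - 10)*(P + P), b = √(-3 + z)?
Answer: 801 - 40*√2 ≈ 744.43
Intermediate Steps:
a(D) = 7/2 - D/2 (a(D) = 4 + (-3 + D*(-3))/6 = 4 + (-3 - 3*D)/6 = 4 + (-½ - D/2) = 7/2 - D/2)
b = √2 (b = √(-3 + 5) = √2 ≈ 1.4142)
Q(P) = 2*P*(-10 + P) (Q(P) = (-10 + P)*(2*P) = 2*P*(-10 + P))
(Q(b) + a(13))² = (2*√2*(-10 + √2) + (7/2 - ½*13))² = (2*√2*(-10 + √2) + (7/2 - 13/2))² = (2*√2*(-10 + √2) - 3)² = (-3 + 2*√2*(-10 + √2))²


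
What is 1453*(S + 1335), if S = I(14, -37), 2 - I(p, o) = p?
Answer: 1922319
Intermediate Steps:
I(p, o) = 2 - p
S = -12 (S = 2 - 1*14 = 2 - 14 = -12)
1453*(S + 1335) = 1453*(-12 + 1335) = 1453*1323 = 1922319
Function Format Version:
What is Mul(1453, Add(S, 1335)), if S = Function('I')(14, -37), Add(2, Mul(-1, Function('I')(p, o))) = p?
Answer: 1922319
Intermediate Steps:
Function('I')(p, o) = Add(2, Mul(-1, p))
S = -12 (S = Add(2, Mul(-1, 14)) = Add(2, -14) = -12)
Mul(1453, Add(S, 1335)) = Mul(1453, Add(-12, 1335)) = Mul(1453, 1323) = 1922319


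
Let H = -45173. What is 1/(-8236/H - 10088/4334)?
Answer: -97889891/210005200 ≈ -0.46613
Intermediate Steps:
1/(-8236/H - 10088/4334) = 1/(-8236/(-45173) - 10088/4334) = 1/(-8236*(-1/45173) - 10088*1/4334) = 1/(8236/45173 - 5044/2167) = 1/(-210005200/97889891) = -97889891/210005200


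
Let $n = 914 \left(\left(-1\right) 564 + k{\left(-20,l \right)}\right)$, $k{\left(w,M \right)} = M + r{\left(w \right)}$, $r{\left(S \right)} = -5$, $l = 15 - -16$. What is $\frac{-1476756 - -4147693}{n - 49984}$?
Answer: $- \frac{2670937}{541716} \approx -4.9305$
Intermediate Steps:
$l = 31$ ($l = 15 + 16 = 31$)
$k{\left(w,M \right)} = -5 + M$ ($k{\left(w,M \right)} = M - 5 = -5 + M$)
$n = -491732$ ($n = 914 \left(\left(-1\right) 564 + \left(-5 + 31\right)\right) = 914 \left(-564 + 26\right) = 914 \left(-538\right) = -491732$)
$\frac{-1476756 - -4147693}{n - 49984} = \frac{-1476756 - -4147693}{-491732 - 49984} = \frac{-1476756 + 4147693}{-541716} = 2670937 \left(- \frac{1}{541716}\right) = - \frac{2670937}{541716}$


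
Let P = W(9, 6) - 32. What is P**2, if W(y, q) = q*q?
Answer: 16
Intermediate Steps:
W(y, q) = q**2
P = 4 (P = 6**2 - 32 = 36 - 32 = 4)
P**2 = 4**2 = 16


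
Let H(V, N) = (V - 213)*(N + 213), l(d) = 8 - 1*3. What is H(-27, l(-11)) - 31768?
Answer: -84088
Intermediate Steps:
l(d) = 5 (l(d) = 8 - 3 = 5)
H(V, N) = (-213 + V)*(213 + N)
H(-27, l(-11)) - 31768 = (-45369 - 213*5 + 213*(-27) + 5*(-27)) - 31768 = (-45369 - 1065 - 5751 - 135) - 31768 = -52320 - 31768 = -84088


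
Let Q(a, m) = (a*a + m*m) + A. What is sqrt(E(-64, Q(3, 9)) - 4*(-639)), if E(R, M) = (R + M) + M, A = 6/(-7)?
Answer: 2*sqrt(32711)/7 ≈ 51.675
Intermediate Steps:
A = -6/7 (A = 6*(-1/7) = -6/7 ≈ -0.85714)
Q(a, m) = -6/7 + a**2 + m**2 (Q(a, m) = (a*a + m*m) - 6/7 = (a**2 + m**2) - 6/7 = -6/7 + a**2 + m**2)
E(R, M) = R + 2*M (E(R, M) = (M + R) + M = R + 2*M)
sqrt(E(-64, Q(3, 9)) - 4*(-639)) = sqrt((-64 + 2*(-6/7 + 3**2 + 9**2)) - 4*(-639)) = sqrt((-64 + 2*(-6/7 + 9 + 81)) + 2556) = sqrt((-64 + 2*(624/7)) + 2556) = sqrt((-64 + 1248/7) + 2556) = sqrt(800/7 + 2556) = sqrt(18692/7) = 2*sqrt(32711)/7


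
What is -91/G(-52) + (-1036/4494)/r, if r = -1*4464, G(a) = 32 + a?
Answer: 16299923/3582360 ≈ 4.5500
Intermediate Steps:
r = -4464
-91/G(-52) + (-1036/4494)/r = -91/(32 - 52) - 1036/4494/(-4464) = -91/(-20) - 1036*1/4494*(-1/4464) = -91*(-1/20) - 74/321*(-1/4464) = 91/20 + 37/716472 = 16299923/3582360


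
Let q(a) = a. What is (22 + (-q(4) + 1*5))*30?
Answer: 690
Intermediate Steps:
(22 + (-q(4) + 1*5))*30 = (22 + (-1*4 + 1*5))*30 = (22 + (-4 + 5))*30 = (22 + 1)*30 = 23*30 = 690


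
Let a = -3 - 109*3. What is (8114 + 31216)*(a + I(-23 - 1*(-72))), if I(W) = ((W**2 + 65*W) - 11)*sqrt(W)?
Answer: 1521874350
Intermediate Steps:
I(W) = sqrt(W)*(-11 + W**2 + 65*W) (I(W) = (-11 + W**2 + 65*W)*sqrt(W) = sqrt(W)*(-11 + W**2 + 65*W))
a = -330 (a = -3 - 327 = -330)
(8114 + 31216)*(a + I(-23 - 1*(-72))) = (8114 + 31216)*(-330 + sqrt(-23 - 1*(-72))*(-11 + (-23 - 1*(-72))**2 + 65*(-23 - 1*(-72)))) = 39330*(-330 + sqrt(-23 + 72)*(-11 + (-23 + 72)**2 + 65*(-23 + 72))) = 39330*(-330 + sqrt(49)*(-11 + 49**2 + 65*49)) = 39330*(-330 + 7*(-11 + 2401 + 3185)) = 39330*(-330 + 7*5575) = 39330*(-330 + 39025) = 39330*38695 = 1521874350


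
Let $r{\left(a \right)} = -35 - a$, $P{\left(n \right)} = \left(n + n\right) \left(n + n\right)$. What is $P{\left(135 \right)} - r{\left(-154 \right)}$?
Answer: $72781$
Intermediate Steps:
$P{\left(n \right)} = 4 n^{2}$ ($P{\left(n \right)} = 2 n 2 n = 4 n^{2}$)
$P{\left(135 \right)} - r{\left(-154 \right)} = 4 \cdot 135^{2} - \left(-35 - -154\right) = 4 \cdot 18225 - \left(-35 + 154\right) = 72900 - 119 = 72781$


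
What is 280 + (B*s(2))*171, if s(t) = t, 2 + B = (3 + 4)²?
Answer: 16354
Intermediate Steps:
B = 47 (B = -2 + (3 + 4)² = -2 + 7² = -2 + 49 = 47)
280 + (B*s(2))*171 = 280 + (47*2)*171 = 280 + 94*171 = 280 + 16074 = 16354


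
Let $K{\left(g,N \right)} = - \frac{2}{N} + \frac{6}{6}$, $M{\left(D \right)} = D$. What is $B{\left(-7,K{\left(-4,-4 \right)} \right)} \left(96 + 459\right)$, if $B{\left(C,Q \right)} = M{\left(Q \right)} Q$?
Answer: $\frac{4995}{4} \approx 1248.8$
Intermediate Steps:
$K{\left(g,N \right)} = 1 - \frac{2}{N}$ ($K{\left(g,N \right)} = - \frac{2}{N} + 6 \cdot \frac{1}{6} = - \frac{2}{N} + 1 = 1 - \frac{2}{N}$)
$B{\left(C,Q \right)} = Q^{2}$ ($B{\left(C,Q \right)} = Q Q = Q^{2}$)
$B{\left(-7,K{\left(-4,-4 \right)} \right)} \left(96 + 459\right) = \left(\frac{-2 - 4}{-4}\right)^{2} \left(96 + 459\right) = \left(\left(- \frac{1}{4}\right) \left(-6\right)\right)^{2} \cdot 555 = \left(\frac{3}{2}\right)^{2} \cdot 555 = \frac{9}{4} \cdot 555 = \frac{4995}{4}$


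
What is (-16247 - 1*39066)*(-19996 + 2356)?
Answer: 975721320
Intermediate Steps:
(-16247 - 1*39066)*(-19996 + 2356) = (-16247 - 39066)*(-17640) = -55313*(-17640) = 975721320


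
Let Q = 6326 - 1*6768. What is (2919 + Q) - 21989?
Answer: -19512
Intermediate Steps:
Q = -442 (Q = 6326 - 6768 = -442)
(2919 + Q) - 21989 = (2919 - 442) - 21989 = 2477 - 21989 = -19512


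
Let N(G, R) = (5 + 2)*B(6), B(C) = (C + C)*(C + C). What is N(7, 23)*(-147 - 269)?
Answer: -419328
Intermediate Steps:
B(C) = 4*C² (B(C) = (2*C)*(2*C) = 4*C²)
N(G, R) = 1008 (N(G, R) = (5 + 2)*(4*6²) = 7*(4*36) = 7*144 = 1008)
N(7, 23)*(-147 - 269) = 1008*(-147 - 269) = 1008*(-416) = -419328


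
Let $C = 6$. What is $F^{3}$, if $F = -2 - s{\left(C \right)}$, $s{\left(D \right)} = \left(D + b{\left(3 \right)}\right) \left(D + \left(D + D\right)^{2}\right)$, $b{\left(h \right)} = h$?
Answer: $-2471326208$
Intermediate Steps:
$s{\left(D \right)} = \left(3 + D\right) \left(D + 4 D^{2}\right)$ ($s{\left(D \right)} = \left(D + 3\right) \left(D + \left(D + D\right)^{2}\right) = \left(3 + D\right) \left(D + \left(2 D\right)^{2}\right) = \left(3 + D\right) \left(D + 4 D^{2}\right)$)
$F = -1352$ ($F = -2 - 6 \left(3 + 4 \cdot 6^{2} + 13 \cdot 6\right) = -2 - 6 \left(3 + 4 \cdot 36 + 78\right) = -2 - 6 \left(3 + 144 + 78\right) = -2 - 6 \cdot 225 = -2 - 1350 = -1352$)
$F^{3} = \left(-1352\right)^{3} = -2471326208$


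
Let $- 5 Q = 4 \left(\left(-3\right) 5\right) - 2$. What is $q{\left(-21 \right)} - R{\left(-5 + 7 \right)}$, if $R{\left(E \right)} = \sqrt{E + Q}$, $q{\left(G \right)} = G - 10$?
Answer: $-31 - \frac{6 \sqrt{10}}{5} \approx -34.795$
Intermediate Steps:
$q{\left(G \right)} = -10 + G$
$Q = \frac{62}{5}$ ($Q = - \frac{4 \left(\left(-3\right) 5\right) - 2}{5} = - \frac{4 \left(-15\right) - 2}{5} = - \frac{-60 - 2}{5} = \left(- \frac{1}{5}\right) \left(-62\right) = \frac{62}{5} \approx 12.4$)
$R{\left(E \right)} = \sqrt{\frac{62}{5} + E}$ ($R{\left(E \right)} = \sqrt{E + \frac{62}{5}} = \sqrt{\frac{62}{5} + E}$)
$q{\left(-21 \right)} - R{\left(-5 + 7 \right)} = \left(-10 - 21\right) - \frac{\sqrt{310 + 25 \left(-5 + 7\right)}}{5} = -31 - \frac{\sqrt{310 + 25 \cdot 2}}{5} = -31 - \frac{\sqrt{310 + 50}}{5} = -31 - \frac{\sqrt{360}}{5} = -31 - \frac{6 \sqrt{10}}{5}$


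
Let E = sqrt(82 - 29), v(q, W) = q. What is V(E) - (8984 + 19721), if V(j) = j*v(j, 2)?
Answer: -28652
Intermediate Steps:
E = sqrt(53) ≈ 7.2801
V(j) = j**2 (V(j) = j*j = j**2)
V(E) - (8984 + 19721) = (sqrt(53))**2 - (8984 + 19721) = 53 - 1*28705 = 53 - 28705 = -28652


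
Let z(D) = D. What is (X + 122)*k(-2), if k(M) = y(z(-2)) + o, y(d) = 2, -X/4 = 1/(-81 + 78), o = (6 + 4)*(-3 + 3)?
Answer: 740/3 ≈ 246.67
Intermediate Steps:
o = 0 (o = 10*0 = 0)
X = 4/3 (X = -4/(-81 + 78) = -4/(-3) = -4*(-⅓) = 4/3 ≈ 1.3333)
k(M) = 2 (k(M) = 2 + 0 = 2)
(X + 122)*k(-2) = (4/3 + 122)*2 = (370/3)*2 = 740/3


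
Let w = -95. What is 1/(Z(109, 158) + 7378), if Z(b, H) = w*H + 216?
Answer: -1/7416 ≈ -0.00013484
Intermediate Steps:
Z(b, H) = 216 - 95*H (Z(b, H) = -95*H + 216 = 216 - 95*H)
1/(Z(109, 158) + 7378) = 1/((216 - 95*158) + 7378) = 1/((216 - 15010) + 7378) = 1/(-14794 + 7378) = 1/(-7416) = -1/7416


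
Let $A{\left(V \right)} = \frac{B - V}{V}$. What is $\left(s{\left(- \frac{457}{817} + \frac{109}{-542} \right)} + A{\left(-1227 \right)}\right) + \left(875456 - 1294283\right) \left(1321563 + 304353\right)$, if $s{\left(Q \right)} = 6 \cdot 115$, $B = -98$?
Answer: $- \frac{835559416847263}{1227} \approx -6.8098 \cdot 10^{11}$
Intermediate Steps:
$A{\left(V \right)} = \frac{-98 - V}{V}$
$s{\left(Q \right)} = 690$
$\left(s{\left(- \frac{457}{817} + \frac{109}{-542} \right)} + A{\left(-1227 \right)}\right) + \left(875456 - 1294283\right) \left(1321563 + 304353\right) = \left(690 + \frac{-98 - -1227}{-1227}\right) + \left(875456 - 1294283\right) \left(1321563 + 304353\right) = \left(690 - \frac{-98 + 1227}{1227}\right) - 680977520532 = \left(690 - \frac{1129}{1227}\right) - 680977520532 = \frac{845501}{1227} - 680977520532 = - \frac{835559416847263}{1227}$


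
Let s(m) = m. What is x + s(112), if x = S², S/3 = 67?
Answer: 40513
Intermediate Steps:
S = 201 (S = 3*67 = 201)
x = 40401 (x = 201² = 40401)
x + s(112) = 40401 + 112 = 40513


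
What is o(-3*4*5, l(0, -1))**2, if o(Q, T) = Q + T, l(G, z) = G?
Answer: 3600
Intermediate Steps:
o(-3*4*5, l(0, -1))**2 = (-3*4*5 + 0)**2 = (-12*5 + 0)**2 = (-60 + 0)**2 = (-60)**2 = 3600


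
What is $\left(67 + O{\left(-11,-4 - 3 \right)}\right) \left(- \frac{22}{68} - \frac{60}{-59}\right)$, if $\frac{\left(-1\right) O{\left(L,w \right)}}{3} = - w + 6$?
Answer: $\frac{19474}{1003} \approx 19.416$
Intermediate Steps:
$O{\left(L,w \right)} = -18 + 3 w$ ($O{\left(L,w \right)} = - 3 \left(- w + 6\right) = - 3 \left(6 - w\right) = -18 + 3 w$)
$\left(67 + O{\left(-11,-4 - 3 \right)}\right) \left(- \frac{22}{68} - \frac{60}{-59}\right) = \left(67 + \left(-18 + 3 \left(-4 - 3\right)\right)\right) \left(- \frac{22}{68} - \frac{60}{-59}\right) = \left(67 + \left(-18 + 3 \left(-4 - 3\right)\right)\right) \left(\left(-22\right) \frac{1}{68} - - \frac{60}{59}\right) = \left(67 + \left(-18 + 3 \left(-7\right)\right)\right) \left(- \frac{11}{34} + \frac{60}{59}\right) = \left(67 - 39\right) \frac{1391}{2006} = 28 \cdot \frac{1391}{2006} = \frac{19474}{1003}$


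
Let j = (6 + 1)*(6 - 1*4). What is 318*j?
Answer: 4452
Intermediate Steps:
j = 14 (j = 7*(6 - 4) = 7*2 = 14)
318*j = 318*14 = 4452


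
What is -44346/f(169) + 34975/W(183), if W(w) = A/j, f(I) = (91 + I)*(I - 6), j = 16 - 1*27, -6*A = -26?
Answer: -1881327423/21190 ≈ -88784.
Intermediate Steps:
A = 13/3 (A = -1/6*(-26) = 13/3 ≈ 4.3333)
j = -11 (j = 16 - 27 = -11)
f(I) = (-6 + I)*(91 + I) (f(I) = (91 + I)*(-6 + I) = (-6 + I)*(91 + I))
W(w) = -13/33 (W(w) = (13/3)/(-11) = (13/3)*(-1/11) = -13/33)
-44346/f(169) + 34975/W(183) = -44346/(-546 + 169**2 + 85*169) + 34975/(-13/33) = -44346/(-546 + 28561 + 14365) + 34975*(-33/13) = -44346/42380 - 1154175/13 = -44346*1/42380 - 1154175/13 = -22173/21190 - 1154175/13 = -1881327423/21190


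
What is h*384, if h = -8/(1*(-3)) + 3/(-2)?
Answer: 448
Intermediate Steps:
h = 7/6 (h = -8/(-3) + 3*(-½) = -8*(-⅓) - 3/2 = 8/3 - 3/2 = 7/6 ≈ 1.1667)
h*384 = (7/6)*384 = 448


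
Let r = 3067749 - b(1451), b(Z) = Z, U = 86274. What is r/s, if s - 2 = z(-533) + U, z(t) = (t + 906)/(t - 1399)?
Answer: 5924087736/166684859 ≈ 35.541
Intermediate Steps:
z(t) = (906 + t)/(-1399 + t)
s = 166684859/1932 (s = 2 + ((906 - 533)/(-1399 - 533) + 86274) = 2 + (373/(-1932) + 86274) = 2 + (-1/1932*373 + 86274) = 2 + (-373/1932 + 86274) = 2 + 166680995/1932 = 166684859/1932 ≈ 86276.)
r = 3066298 (r = 3067749 - 1*1451 = 3067749 - 1451 = 3066298)
r/s = 3066298/(166684859/1932) = 3066298*(1932/166684859) = 5924087736/166684859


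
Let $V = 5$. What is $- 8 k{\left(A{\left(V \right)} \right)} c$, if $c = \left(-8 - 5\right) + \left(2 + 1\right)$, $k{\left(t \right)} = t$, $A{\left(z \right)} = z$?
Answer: $400$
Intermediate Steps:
$c = -10$ ($c = -13 + 3 = -10$)
$- 8 k{\left(A{\left(V \right)} \right)} c = \left(-8\right) 5 \left(-10\right) = \left(-40\right) \left(-10\right) = 400$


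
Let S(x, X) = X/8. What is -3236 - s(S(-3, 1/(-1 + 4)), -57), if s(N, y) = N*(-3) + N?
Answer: -38831/12 ≈ -3235.9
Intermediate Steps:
S(x, X) = X/8 (S(x, X) = X*(⅛) = X/8)
s(N, y) = -2*N (s(N, y) = -3*N + N = -2*N)
-3236 - s(S(-3, 1/(-1 + 4)), -57) = -3236 - (-2)*1/(8*(-1 + 4)) = -3236 - (-2)*(⅛)/3 = -3236 - (-2)*(⅛)*(⅓) = -3236 - (-2)/24 = -3236 - 1*(-1/12) = -3236 + 1/12 = -38831/12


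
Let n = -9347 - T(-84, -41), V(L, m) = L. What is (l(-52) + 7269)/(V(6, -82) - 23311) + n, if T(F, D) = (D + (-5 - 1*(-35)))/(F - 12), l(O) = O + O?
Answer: -4182560071/447456 ≈ -9347.4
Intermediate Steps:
l(O) = 2*O
T(F, D) = (30 + D)/(-12 + F) (T(F, D) = (D + (-5 + 35))/(-12 + F) = (D + 30)/(-12 + F) = (30 + D)/(-12 + F))
n = -897323/96 (n = -9347 - (30 - 41)/(-12 - 84) = -9347 - (-11)/(-96) = -9347 - (-1)*(-11)/96 = -9347 - 1*11/96 = -9347 - 11/96 = -897323/96 ≈ -9347.1)
(l(-52) + 7269)/(V(6, -82) - 23311) + n = (2*(-52) + 7269)/(6 - 23311) - 897323/96 = (-104 + 7269)/(-23305) - 897323/96 = 7165*(-1/23305) - 897323/96 = -1433/4661 - 897323/96 = -4182560071/447456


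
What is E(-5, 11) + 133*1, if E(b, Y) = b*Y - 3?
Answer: 75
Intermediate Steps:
E(b, Y) = -3 + Y*b (E(b, Y) = Y*b - 3 = -3 + Y*b)
E(-5, 11) + 133*1 = (-3 + 11*(-5)) + 133*1 = (-3 - 55) + 133 = -58 + 133 = 75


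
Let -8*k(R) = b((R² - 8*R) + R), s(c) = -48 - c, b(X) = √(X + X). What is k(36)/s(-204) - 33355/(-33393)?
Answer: 33355/33393 - √58/208 ≈ 0.96225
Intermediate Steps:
b(X) = √2*√X (b(X) = √(2*X) = √2*√X)
k(R) = -√2*√(R² - 7*R)/8 (k(R) = -√2*√((R² - 8*R) + R)/8 = -√2*√(R² - 7*R)/8)
k(36)/s(-204) - 33355/(-33393) = (-√2*√(36*(-7 + 36))/8)/(-48 - 1*(-204)) - 33355/(-33393) = (-√2*√(36*29)/8)/(-48 + 204) - 33355*(-1/33393) = -√2*√1044/8/156 + 33355/33393 = -√2*6*√29/8*(1/156) + 33355/33393 = -3*√58/4*(1/156) + 33355/33393 = -√58/208 + 33355/33393 = 33355/33393 - √58/208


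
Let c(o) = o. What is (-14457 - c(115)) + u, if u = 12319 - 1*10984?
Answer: -13237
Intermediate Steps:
u = 1335 (u = 12319 - 10984 = 1335)
(-14457 - c(115)) + u = (-14457 - 1*115) + 1335 = (-14457 - 115) + 1335 = -14572 + 1335 = -13237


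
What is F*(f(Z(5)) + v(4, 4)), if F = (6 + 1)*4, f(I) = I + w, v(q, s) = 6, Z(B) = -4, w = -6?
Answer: -112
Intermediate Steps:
f(I) = -6 + I (f(I) = I - 6 = -6 + I)
F = 28 (F = 7*4 = 28)
F*(f(Z(5)) + v(4, 4)) = 28*((-6 - 4) + 6) = 28*(-10 + 6) = 28*(-4) = -112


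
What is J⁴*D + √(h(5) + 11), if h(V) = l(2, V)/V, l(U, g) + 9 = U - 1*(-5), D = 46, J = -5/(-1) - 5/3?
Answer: 460000/81 + √265/5 ≈ 5682.3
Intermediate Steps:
J = 10/3 (J = -5*(-1) - 5*⅓ = 5 - 5/3 = 10/3 ≈ 3.3333)
l(U, g) = -4 + U (l(U, g) = -9 + (U - 1*(-5)) = -9 + (U + 5) = -9 + (5 + U) = -4 + U)
h(V) = -2/V (h(V) = (-4 + 2)/V = -2/V)
J⁴*D + √(h(5) + 11) = (10/3)⁴*46 + √(-2/5 + 11) = (10000/81)*46 + √(-2*⅕ + 11) = 460000/81 + √(-⅖ + 11) = 460000/81 + √(53/5) = 460000/81 + √265/5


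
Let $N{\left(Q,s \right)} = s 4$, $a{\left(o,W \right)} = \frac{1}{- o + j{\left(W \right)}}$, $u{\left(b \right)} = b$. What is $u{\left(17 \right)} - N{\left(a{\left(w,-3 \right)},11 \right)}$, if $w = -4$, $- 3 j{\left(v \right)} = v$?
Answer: $-27$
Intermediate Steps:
$j{\left(v \right)} = - \frac{v}{3}$
$a{\left(o,W \right)} = \frac{1}{- o - \frac{W}{3}}$
$N{\left(Q,s \right)} = 4 s$
$u{\left(17 \right)} - N{\left(a{\left(w,-3 \right)},11 \right)} = 17 - 4 \cdot 11 = 17 - 44 = -27$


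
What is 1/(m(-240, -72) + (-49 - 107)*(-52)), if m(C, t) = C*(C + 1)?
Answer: 1/65472 ≈ 1.5274e-5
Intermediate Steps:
m(C, t) = C*(1 + C)
1/(m(-240, -72) + (-49 - 107)*(-52)) = 1/(-240*(1 - 240) + (-49 - 107)*(-52)) = 1/(-240*(-239) - 156*(-52)) = 1/(57360 + 8112) = 1/65472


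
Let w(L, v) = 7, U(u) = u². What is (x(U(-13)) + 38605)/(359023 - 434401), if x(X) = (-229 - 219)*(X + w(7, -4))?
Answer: 40243/75378 ≈ 0.53388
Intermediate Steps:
x(X) = -3136 - 448*X (x(X) = (-229 - 219)*(X + 7) = -448*(7 + X) = -3136 - 448*X)
(x(U(-13)) + 38605)/(359023 - 434401) = ((-3136 - 448*(-13)²) + 38605)/(359023 - 434401) = ((-3136 - 448*169) + 38605)/(-75378) = ((-3136 - 75712) + 38605)*(-1/75378) = (-78848 + 38605)*(-1/75378) = -40243*(-1/75378) = 40243/75378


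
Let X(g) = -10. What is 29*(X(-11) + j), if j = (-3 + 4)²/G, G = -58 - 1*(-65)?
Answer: -2001/7 ≈ -285.86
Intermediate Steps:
G = 7 (G = -58 + 65 = 7)
j = ⅐ (j = (-3 + 4)²/7 = 1²*(⅐) = 1*(⅐) = ⅐ ≈ 0.14286)
29*(X(-11) + j) = 29*(-10 + ⅐) = 29*(-69/7) = -2001/7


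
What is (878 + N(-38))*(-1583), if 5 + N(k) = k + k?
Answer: -1261651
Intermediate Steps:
N(k) = -5 + 2*k (N(k) = -5 + (k + k) = -5 + 2*k)
(878 + N(-38))*(-1583) = (878 + (-5 + 2*(-38)))*(-1583) = (878 + (-5 - 76))*(-1583) = (878 - 81)*(-1583) = 797*(-1583) = -1261651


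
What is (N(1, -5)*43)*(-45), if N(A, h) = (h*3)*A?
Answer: 29025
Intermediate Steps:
N(A, h) = 3*A*h (N(A, h) = (3*h)*A = 3*A*h)
(N(1, -5)*43)*(-45) = ((3*1*(-5))*43)*(-45) = -15*43*(-45) = -645*(-45) = 29025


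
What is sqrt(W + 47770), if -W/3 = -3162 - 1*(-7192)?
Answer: 4*sqrt(2230) ≈ 188.89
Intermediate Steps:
W = -12090 (W = -3*(-3162 - 1*(-7192)) = -3*(-3162 + 7192) = -3*4030 = -12090)
sqrt(W + 47770) = sqrt(-12090 + 47770) = sqrt(35680) = 4*sqrt(2230)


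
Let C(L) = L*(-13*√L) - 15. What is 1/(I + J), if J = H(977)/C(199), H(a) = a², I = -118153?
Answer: -157358633003983/18592391962487017503 + 2469366523*√199/18592391962487017503 ≈ -8.4617e-6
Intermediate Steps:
C(L) = -15 - 13*L^(3/2) (C(L) = -13*L^(3/2) - 15 = -15 - 13*L^(3/2))
J = 954529/(-15 - 2587*√199) (J = 977²/(-15 - 2587*√199) = 954529/(-15 - 2587*√199) ≈ -26.145)
1/(I + J) = 1/(-118153 + (14317935/1331821006 - 2469366523*√199/1331821006)) = 1/(-157358633003983/1331821006 - 2469366523*√199/1331821006)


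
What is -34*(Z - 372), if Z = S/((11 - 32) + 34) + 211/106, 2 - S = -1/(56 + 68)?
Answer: 537181793/42718 ≈ 12575.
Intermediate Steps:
S = 249/124 (S = 2 - (-1)/(56 + 68) = 2 - (-1)/124 = 2 - 1*(-1/124) = 2 + 1/124 = 249/124 ≈ 2.0081)
Z = 183263/85436 (Z = 249/(124*((11 - 32) + 34)) + 211/106 = 249/(124*(-21 + 34)) + 211*(1/106) = (249/124)/13 + 211/106 = (249/124)*(1/13) + 211/106 = 249/1612 + 211/106 = 183263/85436 ≈ 2.1450)
-34*(Z - 372) = -34*(183263/85436 - 372) = -34*(-31598929/85436) = 537181793/42718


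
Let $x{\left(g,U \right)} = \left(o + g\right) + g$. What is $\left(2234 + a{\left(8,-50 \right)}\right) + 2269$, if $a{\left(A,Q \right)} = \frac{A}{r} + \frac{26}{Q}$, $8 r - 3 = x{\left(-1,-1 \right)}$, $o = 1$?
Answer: $\frac{113362}{25} \approx 4534.5$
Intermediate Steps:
$x{\left(g,U \right)} = 1 + 2 g$ ($x{\left(g,U \right)} = \left(1 + g\right) + g = 1 + 2 g$)
$r = \frac{1}{4}$ ($r = \frac{3}{8} + \frac{1 + 2 \left(-1\right)}{8} = \frac{3}{8} + \frac{1 - 2}{8} = \frac{3}{8} + \frac{1}{8} \left(-1\right) = \frac{3}{8} - \frac{1}{8} = \frac{1}{4} \approx 0.25$)
$a{\left(A,Q \right)} = 4 A + \frac{26}{Q}$ ($a{\left(A,Q \right)} = A \frac{1}{\frac{1}{4}} + \frac{26}{Q} = A 4 + \frac{26}{Q} = 4 A + \frac{26}{Q}$)
$\left(2234 + a{\left(8,-50 \right)}\right) + 2269 = \left(2234 + \left(4 \cdot 8 + \frac{26}{-50}\right)\right) + 2269 = \left(2234 + \left(32 + 26 \left(- \frac{1}{50}\right)\right)\right) + 2269 = \left(2234 + \left(32 - \frac{13}{25}\right)\right) + 2269 = \left(2234 + \frac{787}{25}\right) + 2269 = \frac{56637}{25} + 2269 = \frac{113362}{25}$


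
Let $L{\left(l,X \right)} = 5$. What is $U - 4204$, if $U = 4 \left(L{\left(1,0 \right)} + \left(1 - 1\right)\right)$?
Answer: $-4184$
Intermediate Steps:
$U = 20$ ($U = 4 \left(5 + \left(1 - 1\right)\right) = 4 \left(5 + 0\right) = 4 \cdot 5 = 20$)
$U - 4204 = 20 - 4204 = -4184$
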